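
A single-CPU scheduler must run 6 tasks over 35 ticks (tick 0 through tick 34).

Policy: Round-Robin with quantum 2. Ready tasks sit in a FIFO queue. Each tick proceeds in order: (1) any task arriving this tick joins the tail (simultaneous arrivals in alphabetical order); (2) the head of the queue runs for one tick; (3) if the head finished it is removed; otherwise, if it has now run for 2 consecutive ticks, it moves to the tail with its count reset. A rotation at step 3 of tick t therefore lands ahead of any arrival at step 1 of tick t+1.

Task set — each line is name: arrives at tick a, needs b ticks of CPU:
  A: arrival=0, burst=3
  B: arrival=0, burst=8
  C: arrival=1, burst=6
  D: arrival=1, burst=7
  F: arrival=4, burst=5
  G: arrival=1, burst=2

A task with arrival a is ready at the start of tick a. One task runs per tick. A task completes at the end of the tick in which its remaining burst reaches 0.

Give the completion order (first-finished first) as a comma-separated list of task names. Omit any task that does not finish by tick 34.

t=0: queue=[A,B] q_used=0 → run A
t=1: queue=[A,B,C,D,G] q_used=1 → run A
t=2: queue=[B,C,D,G,A] q_used=0 → run B
t=3: queue=[B,C,D,G,A] q_used=1 → run B
t=4: queue=[C,D,G,A,B,F] q_used=0 → run C
t=5: queue=[C,D,G,A,B,F] q_used=1 → run C
t=6: queue=[D,G,A,B,F,C] q_used=0 → run D
t=7: queue=[D,G,A,B,F,C] q_used=1 → run D
t=8: queue=[G,A,B,F,C,D] q_used=0 → run G
t=9: queue=[G,A,B,F,C,D] q_used=1 → run G
t=10: queue=[A,B,F,C,D] q_used=0 → run A
t=11: queue=[B,F,C,D] q_used=0 → run B
t=12: queue=[B,F,C,D] q_used=1 → run B
t=13: queue=[F,C,D,B] q_used=0 → run F
t=14: queue=[F,C,D,B] q_used=1 → run F
t=15: queue=[C,D,B,F] q_used=0 → run C
t=16: queue=[C,D,B,F] q_used=1 → run C
t=17: queue=[D,B,F,C] q_used=0 → run D
t=18: queue=[D,B,F,C] q_used=1 → run D
t=19: queue=[B,F,C,D] q_used=0 → run B
t=20: queue=[B,F,C,D] q_used=1 → run B
t=21: queue=[F,C,D,B] q_used=0 → run F
t=22: queue=[F,C,D,B] q_used=1 → run F
t=23: queue=[C,D,B,F] q_used=0 → run C
t=24: queue=[C,D,B,F] q_used=1 → run C
t=25: queue=[D,B,F] q_used=0 → run D
t=26: queue=[D,B,F] q_used=1 → run D
t=27: queue=[B,F,D] q_used=0 → run B
t=28: queue=[B,F,D] q_used=1 → run B
t=29: queue=[F,D] q_used=0 → run F
t=30: queue=[D] q_used=0 → run D
t=31: (idle)
t=32: (idle)
t=33: (idle)
t=34: (idle)

completion order = G, A, C, B, F, D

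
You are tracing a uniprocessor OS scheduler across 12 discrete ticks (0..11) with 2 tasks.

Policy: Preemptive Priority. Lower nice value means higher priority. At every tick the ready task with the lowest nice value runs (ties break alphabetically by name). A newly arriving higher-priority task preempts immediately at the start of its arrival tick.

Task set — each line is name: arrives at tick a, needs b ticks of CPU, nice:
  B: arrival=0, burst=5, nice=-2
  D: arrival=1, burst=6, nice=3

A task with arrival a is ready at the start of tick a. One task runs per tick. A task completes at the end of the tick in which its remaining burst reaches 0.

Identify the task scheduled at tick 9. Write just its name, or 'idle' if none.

t=0: ready={B} → run B
t=1: ready={B,D} → run B
t=2: ready={B,D} → run B
t=3: ready={B,D} → run B
t=4: ready={B,D} → run B
t=5: ready={D} → run D
t=6: ready={D} → run D
t=7: ready={D} → run D
t=8: ready={D} → run D
t=9: ready={D} → run D
t=10: ready={D} → run D
t=11: (idle)

running at tick 9 = D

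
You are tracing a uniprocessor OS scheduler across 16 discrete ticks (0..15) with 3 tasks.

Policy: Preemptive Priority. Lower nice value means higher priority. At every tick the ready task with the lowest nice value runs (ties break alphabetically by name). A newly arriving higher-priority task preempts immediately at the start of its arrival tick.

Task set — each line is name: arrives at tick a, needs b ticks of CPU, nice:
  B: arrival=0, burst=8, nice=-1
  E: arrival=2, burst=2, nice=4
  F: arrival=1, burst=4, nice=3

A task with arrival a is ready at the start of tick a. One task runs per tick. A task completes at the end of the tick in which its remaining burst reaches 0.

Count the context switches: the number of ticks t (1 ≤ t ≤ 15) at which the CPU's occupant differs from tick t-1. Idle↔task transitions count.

t=0: ready={B} → run B
t=1: ready={B,F} → run B
t=2: ready={B,E,F} → run B
t=3: ready={B,E,F} → run B
t=4: ready={B,E,F} → run B
t=5: ready={B,E,F} → run B
t=6: ready={B,E,F} → run B
t=7: ready={B,E,F} → run B
t=8: ready={E,F} → run F
t=9: ready={E,F} → run F
t=10: ready={E,F} → run F
t=11: ready={E,F} → run F
t=12: ready={E} → run E
t=13: ready={E} → run E
t=14: (idle)
t=15: (idle)

context switches = 3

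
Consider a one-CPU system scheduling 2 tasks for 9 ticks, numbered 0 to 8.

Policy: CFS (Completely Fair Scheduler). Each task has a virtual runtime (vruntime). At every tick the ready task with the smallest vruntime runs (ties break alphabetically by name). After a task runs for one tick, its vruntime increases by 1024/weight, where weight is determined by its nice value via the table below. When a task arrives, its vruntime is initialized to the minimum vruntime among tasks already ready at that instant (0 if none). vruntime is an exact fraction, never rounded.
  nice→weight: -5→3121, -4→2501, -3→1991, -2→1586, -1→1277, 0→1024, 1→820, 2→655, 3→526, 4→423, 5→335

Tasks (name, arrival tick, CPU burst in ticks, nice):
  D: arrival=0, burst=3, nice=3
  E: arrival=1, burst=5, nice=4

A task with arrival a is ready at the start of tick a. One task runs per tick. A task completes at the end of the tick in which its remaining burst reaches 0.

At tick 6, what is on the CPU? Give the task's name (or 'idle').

running at tick 6 = E

t=0: vr[D=0] → run D
t=1: vr[D=512/263 E=512/263] → run D
t=2: vr[D=1024/263 E=512/263] → run E
t=3: vr[D=1024/263 E=485888/111249] → run D
t=4: vr[E=485888/111249] → run E
t=5: vr[E=755200/111249] → run E
t=6: vr[E=341504/37083] → run E
t=7: vr[E=1293824/111249] → run E
t=8: (idle)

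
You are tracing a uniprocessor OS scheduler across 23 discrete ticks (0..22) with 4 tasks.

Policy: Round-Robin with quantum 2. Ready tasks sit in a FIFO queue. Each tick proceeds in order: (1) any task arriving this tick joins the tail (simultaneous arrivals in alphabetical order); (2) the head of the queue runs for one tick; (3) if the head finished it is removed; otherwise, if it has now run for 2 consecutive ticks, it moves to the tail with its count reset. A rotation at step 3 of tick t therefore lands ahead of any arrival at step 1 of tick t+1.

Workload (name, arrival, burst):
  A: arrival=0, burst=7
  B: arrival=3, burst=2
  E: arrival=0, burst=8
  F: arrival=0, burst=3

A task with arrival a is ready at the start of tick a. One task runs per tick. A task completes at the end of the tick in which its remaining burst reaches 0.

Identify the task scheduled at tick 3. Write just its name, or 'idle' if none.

running at tick 3 = E

t=0: queue=[A,E,F] q_used=0 → run A
t=1: queue=[A,E,F] q_used=1 → run A
t=2: queue=[E,F,A] q_used=0 → run E
t=3: queue=[E,F,A,B] q_used=1 → run E
t=4: queue=[F,A,B,E] q_used=0 → run F
t=5: queue=[F,A,B,E] q_used=1 → run F
t=6: queue=[A,B,E,F] q_used=0 → run A
t=7: queue=[A,B,E,F] q_used=1 → run A
t=8: queue=[B,E,F,A] q_used=0 → run B
t=9: queue=[B,E,F,A] q_used=1 → run B
t=10: queue=[E,F,A] q_used=0 → run E
t=11: queue=[E,F,A] q_used=1 → run E
t=12: queue=[F,A,E] q_used=0 → run F
t=13: queue=[A,E] q_used=0 → run A
t=14: queue=[A,E] q_used=1 → run A
t=15: queue=[E,A] q_used=0 → run E
t=16: queue=[E,A] q_used=1 → run E
t=17: queue=[A,E] q_used=0 → run A
t=18: queue=[E] q_used=0 → run E
t=19: queue=[E] q_used=1 → run E
t=20: (idle)
t=21: (idle)
t=22: (idle)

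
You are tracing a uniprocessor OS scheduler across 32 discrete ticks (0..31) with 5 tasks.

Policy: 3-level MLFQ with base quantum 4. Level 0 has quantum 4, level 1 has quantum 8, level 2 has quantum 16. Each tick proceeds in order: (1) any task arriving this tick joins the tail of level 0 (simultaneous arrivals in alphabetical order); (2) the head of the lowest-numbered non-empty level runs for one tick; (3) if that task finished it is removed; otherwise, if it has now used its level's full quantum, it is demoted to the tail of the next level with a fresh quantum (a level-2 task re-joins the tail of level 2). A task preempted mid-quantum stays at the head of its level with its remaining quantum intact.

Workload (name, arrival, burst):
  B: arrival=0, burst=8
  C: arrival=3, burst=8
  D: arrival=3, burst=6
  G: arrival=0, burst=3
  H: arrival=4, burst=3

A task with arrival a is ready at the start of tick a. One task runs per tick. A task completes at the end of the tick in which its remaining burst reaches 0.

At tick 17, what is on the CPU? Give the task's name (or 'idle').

t=0: L0/L1/L2 = BG/-/- → run B
t=1: L0/L1/L2 = BG/-/- → run B
t=2: L0/L1/L2 = BG/-/- → run B
t=3: L0/L1/L2 = BGCD/-/- → run B
t=4: L0/L1/L2 = GCDH/B/- → run G
t=5: L0/L1/L2 = GCDH/B/- → run G
t=6: L0/L1/L2 = GCDH/B/- → run G
t=7: L0/L1/L2 = CDH/B/- → run C
t=8: L0/L1/L2 = CDH/B/- → run C
t=9: L0/L1/L2 = CDH/B/- → run C
t=10: L0/L1/L2 = CDH/B/- → run C
t=11: L0/L1/L2 = DH/BC/- → run D
t=12: L0/L1/L2 = DH/BC/- → run D
t=13: L0/L1/L2 = DH/BC/- → run D
t=14: L0/L1/L2 = DH/BC/- → run D
t=15: L0/L1/L2 = H/BCD/- → run H
t=16: L0/L1/L2 = H/BCD/- → run H
t=17: L0/L1/L2 = H/BCD/- → run H
t=18: L0/L1/L2 = -/BCD/- → run B
t=19: L0/L1/L2 = -/BCD/- → run B
t=20: L0/L1/L2 = -/BCD/- → run B
t=21: L0/L1/L2 = -/BCD/- → run B
t=22: L0/L1/L2 = -/CD/- → run C
t=23: L0/L1/L2 = -/CD/- → run C
t=24: L0/L1/L2 = -/CD/- → run C
t=25: L0/L1/L2 = -/CD/- → run C
t=26: L0/L1/L2 = -/D/- → run D
t=27: L0/L1/L2 = -/D/- → run D
t=28: (idle)
t=29: (idle)
t=30: (idle)
t=31: (idle)

running at tick 17 = H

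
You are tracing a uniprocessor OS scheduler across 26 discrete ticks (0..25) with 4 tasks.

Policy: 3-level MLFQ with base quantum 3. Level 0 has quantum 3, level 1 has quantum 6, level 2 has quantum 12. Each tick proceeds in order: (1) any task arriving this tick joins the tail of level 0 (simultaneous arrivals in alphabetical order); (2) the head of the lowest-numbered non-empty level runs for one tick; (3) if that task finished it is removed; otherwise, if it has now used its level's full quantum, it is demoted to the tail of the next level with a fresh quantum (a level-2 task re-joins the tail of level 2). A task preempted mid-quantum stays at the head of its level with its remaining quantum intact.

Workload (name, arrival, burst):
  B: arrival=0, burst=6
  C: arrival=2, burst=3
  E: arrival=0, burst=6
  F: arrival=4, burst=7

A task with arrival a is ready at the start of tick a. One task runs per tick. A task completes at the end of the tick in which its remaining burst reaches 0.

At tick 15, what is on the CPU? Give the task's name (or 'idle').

t=0: L0/L1/L2 = BE/-/- → run B
t=1: L0/L1/L2 = BE/-/- → run B
t=2: L0/L1/L2 = BEC/-/- → run B
t=3: L0/L1/L2 = EC/B/- → run E
t=4: L0/L1/L2 = ECF/B/- → run E
t=5: L0/L1/L2 = ECF/B/- → run E
t=6: L0/L1/L2 = CF/BE/- → run C
t=7: L0/L1/L2 = CF/BE/- → run C
t=8: L0/L1/L2 = CF/BE/- → run C
t=9: L0/L1/L2 = F/BE/- → run F
t=10: L0/L1/L2 = F/BE/- → run F
t=11: L0/L1/L2 = F/BE/- → run F
t=12: L0/L1/L2 = -/BEF/- → run B
t=13: L0/L1/L2 = -/BEF/- → run B
t=14: L0/L1/L2 = -/BEF/- → run B
t=15: L0/L1/L2 = -/EF/- → run E
t=16: L0/L1/L2 = -/EF/- → run E
t=17: L0/L1/L2 = -/EF/- → run E
t=18: L0/L1/L2 = -/F/- → run F
t=19: L0/L1/L2 = -/F/- → run F
t=20: L0/L1/L2 = -/F/- → run F
t=21: L0/L1/L2 = -/F/- → run F
t=22: (idle)
t=23: (idle)
t=24: (idle)
t=25: (idle)

running at tick 15 = E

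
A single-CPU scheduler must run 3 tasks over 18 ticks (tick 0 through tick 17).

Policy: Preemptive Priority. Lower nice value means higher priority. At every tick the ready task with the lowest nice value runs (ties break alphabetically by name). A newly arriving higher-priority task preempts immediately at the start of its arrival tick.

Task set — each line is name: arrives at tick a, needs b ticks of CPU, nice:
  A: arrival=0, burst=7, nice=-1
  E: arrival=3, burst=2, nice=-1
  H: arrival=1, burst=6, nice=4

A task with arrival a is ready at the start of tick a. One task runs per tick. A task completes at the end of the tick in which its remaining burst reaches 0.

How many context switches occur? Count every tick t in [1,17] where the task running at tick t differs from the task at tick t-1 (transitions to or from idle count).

context switches = 3

t=0: ready={A} → run A
t=1: ready={A,H} → run A
t=2: ready={A,H} → run A
t=3: ready={A,E,H} → run A
t=4: ready={A,E,H} → run A
t=5: ready={A,E,H} → run A
t=6: ready={A,E,H} → run A
t=7: ready={E,H} → run E
t=8: ready={E,H} → run E
t=9: ready={H} → run H
t=10: ready={H} → run H
t=11: ready={H} → run H
t=12: ready={H} → run H
t=13: ready={H} → run H
t=14: ready={H} → run H
t=15: (idle)
t=16: (idle)
t=17: (idle)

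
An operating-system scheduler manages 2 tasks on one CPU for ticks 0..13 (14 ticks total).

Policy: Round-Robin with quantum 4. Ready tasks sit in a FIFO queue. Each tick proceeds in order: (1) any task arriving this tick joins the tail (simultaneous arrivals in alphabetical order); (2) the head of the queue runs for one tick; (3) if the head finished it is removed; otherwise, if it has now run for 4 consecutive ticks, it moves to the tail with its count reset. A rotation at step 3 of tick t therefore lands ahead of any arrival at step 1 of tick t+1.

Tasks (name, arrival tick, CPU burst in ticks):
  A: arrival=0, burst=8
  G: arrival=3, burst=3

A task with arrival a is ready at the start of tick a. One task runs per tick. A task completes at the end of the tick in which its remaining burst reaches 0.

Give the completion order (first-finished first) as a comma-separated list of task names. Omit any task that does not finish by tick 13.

completion order = G, A

t=0: queue=[A] q_used=0 → run A
t=1: queue=[A] q_used=1 → run A
t=2: queue=[A] q_used=2 → run A
t=3: queue=[A,G] q_used=3 → run A
t=4: queue=[G,A] q_used=0 → run G
t=5: queue=[G,A] q_used=1 → run G
t=6: queue=[G,A] q_used=2 → run G
t=7: queue=[A] q_used=0 → run A
t=8: queue=[A] q_used=1 → run A
t=9: queue=[A] q_used=2 → run A
t=10: queue=[A] q_used=3 → run A
t=11: (idle)
t=12: (idle)
t=13: (idle)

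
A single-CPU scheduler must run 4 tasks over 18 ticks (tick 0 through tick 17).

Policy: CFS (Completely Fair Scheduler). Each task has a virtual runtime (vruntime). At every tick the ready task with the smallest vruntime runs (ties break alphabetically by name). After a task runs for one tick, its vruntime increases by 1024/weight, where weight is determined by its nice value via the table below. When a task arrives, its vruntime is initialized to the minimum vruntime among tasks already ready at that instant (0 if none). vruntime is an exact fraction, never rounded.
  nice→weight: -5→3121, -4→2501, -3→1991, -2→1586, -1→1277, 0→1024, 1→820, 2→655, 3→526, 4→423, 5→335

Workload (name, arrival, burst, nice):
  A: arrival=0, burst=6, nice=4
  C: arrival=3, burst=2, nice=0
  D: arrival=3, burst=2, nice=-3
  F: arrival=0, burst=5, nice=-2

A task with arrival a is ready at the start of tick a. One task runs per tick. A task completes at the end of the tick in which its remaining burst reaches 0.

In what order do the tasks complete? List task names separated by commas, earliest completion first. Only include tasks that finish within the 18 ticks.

completion order = D, C, F, A

t=0: vr[A=0 F=0] → run A
t=1: vr[A=1024/423 F=0] → run F
t=2: vr[A=1024/423 F=512/793] → run F
t=3: vr[A=1024/423 C=1024/793 D=1024/793 F=1024/793] → run C
t=4: vr[A=1024/423 C=1817/793 D=1024/793 F=1024/793] → run D
t=5: vr[A=1024/423 C=1817/793 D=2850816/1578863 F=1024/793] → run F
t=6: vr[A=1024/423 C=1817/793 D=2850816/1578863 F=1536/793] → run D
t=7: vr[A=1024/423 C=1817/793 F=1536/793] → run F
t=8: vr[A=1024/423 C=1817/793 F=2048/793] → run C
t=9: vr[A=1024/423 F=2048/793] → run A
t=10: vr[A=2048/423 F=2048/793] → run F
t=11: vr[A=2048/423] → run A
t=12: vr[A=1024/141] → run A
t=13: vr[A=4096/423] → run A
t=14: vr[A=5120/423] → run A
t=15: (idle)
t=16: (idle)
t=17: (idle)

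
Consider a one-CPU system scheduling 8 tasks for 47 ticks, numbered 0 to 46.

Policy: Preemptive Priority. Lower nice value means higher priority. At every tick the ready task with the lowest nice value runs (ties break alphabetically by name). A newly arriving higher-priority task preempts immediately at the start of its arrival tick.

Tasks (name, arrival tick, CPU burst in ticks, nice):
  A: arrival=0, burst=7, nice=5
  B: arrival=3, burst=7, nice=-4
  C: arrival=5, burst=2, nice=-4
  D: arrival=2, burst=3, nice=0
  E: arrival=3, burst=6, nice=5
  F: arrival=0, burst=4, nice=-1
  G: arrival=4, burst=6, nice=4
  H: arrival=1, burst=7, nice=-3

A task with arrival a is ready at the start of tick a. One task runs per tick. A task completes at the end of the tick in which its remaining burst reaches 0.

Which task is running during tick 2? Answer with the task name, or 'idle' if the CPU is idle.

running at tick 2 = H

t=0: ready={A,F} → run F
t=1: ready={A,F,H} → run H
t=2: ready={A,D,F,H} → run H
t=3: ready={A,B,D,E,F,H} → run B
t=4: ready={A,B,D,E,F,G,H} → run B
t=5: ready={A,B,C,D,E,F,G,H} → run B
t=6: ready={A,B,C,D,E,F,G,H} → run B
t=7: ready={A,B,C,D,E,F,G,H} → run B
t=8: ready={A,B,C,D,E,F,G,H} → run B
t=9: ready={A,B,C,D,E,F,G,H} → run B
t=10: ready={A,C,D,E,F,G,H} → run C
t=11: ready={A,C,D,E,F,G,H} → run C
t=12: ready={A,D,E,F,G,H} → run H
t=13: ready={A,D,E,F,G,H} → run H
t=14: ready={A,D,E,F,G,H} → run H
t=15: ready={A,D,E,F,G,H} → run H
t=16: ready={A,D,E,F,G,H} → run H
t=17: ready={A,D,E,F,G} → run F
t=18: ready={A,D,E,F,G} → run F
t=19: ready={A,D,E,F,G} → run F
t=20: ready={A,D,E,G} → run D
t=21: ready={A,D,E,G} → run D
t=22: ready={A,D,E,G} → run D
t=23: ready={A,E,G} → run G
t=24: ready={A,E,G} → run G
t=25: ready={A,E,G} → run G
t=26: ready={A,E,G} → run G
t=27: ready={A,E,G} → run G
t=28: ready={A,E,G} → run G
t=29: ready={A,E} → run A
t=30: ready={A,E} → run A
t=31: ready={A,E} → run A
t=32: ready={A,E} → run A
t=33: ready={A,E} → run A
t=34: ready={A,E} → run A
t=35: ready={A,E} → run A
t=36: ready={E} → run E
t=37: ready={E} → run E
t=38: ready={E} → run E
t=39: ready={E} → run E
t=40: ready={E} → run E
t=41: ready={E} → run E
t=42: (idle)
t=43: (idle)
t=44: (idle)
t=45: (idle)
t=46: (idle)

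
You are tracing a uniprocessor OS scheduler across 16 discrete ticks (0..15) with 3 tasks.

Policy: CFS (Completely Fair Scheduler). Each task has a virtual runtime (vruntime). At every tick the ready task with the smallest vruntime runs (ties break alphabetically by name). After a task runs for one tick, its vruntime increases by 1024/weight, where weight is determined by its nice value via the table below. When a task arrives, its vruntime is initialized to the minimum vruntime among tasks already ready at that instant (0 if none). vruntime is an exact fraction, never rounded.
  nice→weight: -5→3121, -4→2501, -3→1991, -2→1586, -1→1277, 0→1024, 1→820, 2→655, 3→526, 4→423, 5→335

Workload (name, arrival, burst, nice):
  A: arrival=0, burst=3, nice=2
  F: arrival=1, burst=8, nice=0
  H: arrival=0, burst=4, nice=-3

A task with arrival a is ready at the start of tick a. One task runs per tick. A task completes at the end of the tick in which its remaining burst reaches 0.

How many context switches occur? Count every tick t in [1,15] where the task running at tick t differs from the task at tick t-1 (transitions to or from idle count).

t=0: vr[A=0 H=0] → run A
t=1: vr[A=1024/655 F=0 H=0] → run F
t=2: vr[A=1024/655 F=1 H=0] → run H
t=3: vr[A=1024/655 F=1 H=1024/1991] → run H
t=4: vr[A=1024/655 F=1 H=2048/1991] → run F
t=5: vr[A=1024/655 F=2 H=2048/1991] → run H
t=6: vr[A=1024/655 F=2 H=3072/1991] → run H
t=7: vr[A=1024/655 F=2] → run A
t=8: vr[A=2048/655 F=2] → run F
t=9: vr[A=2048/655 F=3] → run F
t=10: vr[A=2048/655 F=4] → run A
t=11: vr[F=4] → run F
t=12: vr[F=5] → run F
t=13: vr[F=6] → run F
t=14: vr[F=7] → run F
t=15: (idle)

context switches = 9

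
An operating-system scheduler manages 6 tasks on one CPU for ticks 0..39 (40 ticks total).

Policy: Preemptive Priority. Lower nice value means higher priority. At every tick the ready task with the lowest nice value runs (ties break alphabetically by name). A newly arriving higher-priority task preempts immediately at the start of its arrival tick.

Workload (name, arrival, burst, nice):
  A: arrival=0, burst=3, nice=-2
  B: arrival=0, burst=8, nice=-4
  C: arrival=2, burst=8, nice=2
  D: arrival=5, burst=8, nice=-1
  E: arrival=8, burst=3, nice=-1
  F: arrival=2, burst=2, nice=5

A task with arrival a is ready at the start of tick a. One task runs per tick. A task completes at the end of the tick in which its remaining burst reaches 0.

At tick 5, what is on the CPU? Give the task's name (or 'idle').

running at tick 5 = B

t=0: ready={A,B} → run B
t=1: ready={A,B} → run B
t=2: ready={A,B,C,F} → run B
t=3: ready={A,B,C,F} → run B
t=4: ready={A,B,C,F} → run B
t=5: ready={A,B,C,D,F} → run B
t=6: ready={A,B,C,D,F} → run B
t=7: ready={A,B,C,D,F} → run B
t=8: ready={A,C,D,E,F} → run A
t=9: ready={A,C,D,E,F} → run A
t=10: ready={A,C,D,E,F} → run A
t=11: ready={C,D,E,F} → run D
t=12: ready={C,D,E,F} → run D
t=13: ready={C,D,E,F} → run D
t=14: ready={C,D,E,F} → run D
t=15: ready={C,D,E,F} → run D
t=16: ready={C,D,E,F} → run D
t=17: ready={C,D,E,F} → run D
t=18: ready={C,D,E,F} → run D
t=19: ready={C,E,F} → run E
t=20: ready={C,E,F} → run E
t=21: ready={C,E,F} → run E
t=22: ready={C,F} → run C
t=23: ready={C,F} → run C
t=24: ready={C,F} → run C
t=25: ready={C,F} → run C
t=26: ready={C,F} → run C
t=27: ready={C,F} → run C
t=28: ready={C,F} → run C
t=29: ready={C,F} → run C
t=30: ready={F} → run F
t=31: ready={F} → run F
t=32: (idle)
t=33: (idle)
t=34: (idle)
t=35: (idle)
t=36: (idle)
t=37: (idle)
t=38: (idle)
t=39: (idle)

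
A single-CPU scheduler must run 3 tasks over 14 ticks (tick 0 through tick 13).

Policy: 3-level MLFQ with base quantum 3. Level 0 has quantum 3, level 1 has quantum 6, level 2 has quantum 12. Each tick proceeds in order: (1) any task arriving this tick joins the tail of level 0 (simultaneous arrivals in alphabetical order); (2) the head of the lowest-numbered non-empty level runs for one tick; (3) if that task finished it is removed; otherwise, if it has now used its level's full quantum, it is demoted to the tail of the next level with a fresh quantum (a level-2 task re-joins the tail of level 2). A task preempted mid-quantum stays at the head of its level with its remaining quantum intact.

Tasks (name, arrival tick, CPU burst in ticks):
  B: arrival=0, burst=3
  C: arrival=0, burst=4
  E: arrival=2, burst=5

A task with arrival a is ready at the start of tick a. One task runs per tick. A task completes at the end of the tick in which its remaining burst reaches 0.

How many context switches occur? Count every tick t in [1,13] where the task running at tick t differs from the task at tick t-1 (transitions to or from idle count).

context switches = 5

t=0: L0/L1/L2 = BC/-/- → run B
t=1: L0/L1/L2 = BC/-/- → run B
t=2: L0/L1/L2 = BCE/-/- → run B
t=3: L0/L1/L2 = CE/-/- → run C
t=4: L0/L1/L2 = CE/-/- → run C
t=5: L0/L1/L2 = CE/-/- → run C
t=6: L0/L1/L2 = E/C/- → run E
t=7: L0/L1/L2 = E/C/- → run E
t=8: L0/L1/L2 = E/C/- → run E
t=9: L0/L1/L2 = -/CE/- → run C
t=10: L0/L1/L2 = -/E/- → run E
t=11: L0/L1/L2 = -/E/- → run E
t=12: (idle)
t=13: (idle)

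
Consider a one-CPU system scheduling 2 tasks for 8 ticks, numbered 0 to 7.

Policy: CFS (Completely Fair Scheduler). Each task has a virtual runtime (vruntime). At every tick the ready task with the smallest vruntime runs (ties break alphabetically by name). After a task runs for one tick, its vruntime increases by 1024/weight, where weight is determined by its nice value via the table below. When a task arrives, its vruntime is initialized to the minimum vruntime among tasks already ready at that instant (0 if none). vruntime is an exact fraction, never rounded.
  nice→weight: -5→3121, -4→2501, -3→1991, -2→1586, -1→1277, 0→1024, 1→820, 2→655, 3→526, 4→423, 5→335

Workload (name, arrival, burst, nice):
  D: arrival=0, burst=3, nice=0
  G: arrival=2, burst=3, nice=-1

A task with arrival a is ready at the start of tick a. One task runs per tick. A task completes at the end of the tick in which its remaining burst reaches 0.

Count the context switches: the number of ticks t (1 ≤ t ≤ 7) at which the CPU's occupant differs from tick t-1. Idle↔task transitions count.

t=0: vr[D=0] → run D
t=1: vr[D=1] → run D
t=2: vr[D=2 G=2] → run D
t=3: vr[G=2] → run G
t=4: vr[G=3578/1277] → run G
t=5: vr[G=4602/1277] → run G
t=6: (idle)
t=7: (idle)

context switches = 2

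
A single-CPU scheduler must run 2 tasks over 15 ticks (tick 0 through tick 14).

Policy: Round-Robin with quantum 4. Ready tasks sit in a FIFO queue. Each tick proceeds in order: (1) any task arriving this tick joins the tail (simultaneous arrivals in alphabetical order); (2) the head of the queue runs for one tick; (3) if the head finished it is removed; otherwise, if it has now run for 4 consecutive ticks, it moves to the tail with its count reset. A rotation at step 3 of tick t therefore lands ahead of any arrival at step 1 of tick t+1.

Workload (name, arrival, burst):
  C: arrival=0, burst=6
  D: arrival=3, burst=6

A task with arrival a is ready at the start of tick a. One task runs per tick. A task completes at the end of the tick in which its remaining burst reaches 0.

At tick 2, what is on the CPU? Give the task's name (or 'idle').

t=0: queue=[C] q_used=0 → run C
t=1: queue=[C] q_used=1 → run C
t=2: queue=[C] q_used=2 → run C
t=3: queue=[C,D] q_used=3 → run C
t=4: queue=[D,C] q_used=0 → run D
t=5: queue=[D,C] q_used=1 → run D
t=6: queue=[D,C] q_used=2 → run D
t=7: queue=[D,C] q_used=3 → run D
t=8: queue=[C,D] q_used=0 → run C
t=9: queue=[C,D] q_used=1 → run C
t=10: queue=[D] q_used=0 → run D
t=11: queue=[D] q_used=1 → run D
t=12: (idle)
t=13: (idle)
t=14: (idle)

running at tick 2 = C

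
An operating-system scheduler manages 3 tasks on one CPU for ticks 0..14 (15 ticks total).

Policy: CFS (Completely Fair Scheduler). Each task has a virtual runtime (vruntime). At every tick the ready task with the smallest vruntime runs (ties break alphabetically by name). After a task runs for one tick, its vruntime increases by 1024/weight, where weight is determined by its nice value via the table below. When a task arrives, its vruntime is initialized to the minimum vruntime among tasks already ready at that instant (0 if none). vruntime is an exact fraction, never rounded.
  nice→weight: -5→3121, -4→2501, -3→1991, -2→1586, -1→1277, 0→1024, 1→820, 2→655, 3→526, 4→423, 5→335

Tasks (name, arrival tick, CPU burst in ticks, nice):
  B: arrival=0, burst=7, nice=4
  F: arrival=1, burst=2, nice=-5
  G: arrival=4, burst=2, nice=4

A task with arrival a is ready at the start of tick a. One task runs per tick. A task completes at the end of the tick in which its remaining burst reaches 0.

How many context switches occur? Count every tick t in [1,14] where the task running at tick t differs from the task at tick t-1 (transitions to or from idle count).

context switches = 7

t=0: vr[B=0] → run B
t=1: vr[B=1024/423 F=1024/423] → run B
t=2: vr[B=2048/423 F=1024/423] → run F
t=3: vr[B=2048/423 F=3629056/1320183] → run F
t=4: vr[B=2048/423 G=2048/423] → run B
t=5: vr[B=1024/141 G=2048/423] → run G
t=6: vr[B=1024/141 G=1024/141] → run B
t=7: vr[B=4096/423 G=1024/141] → run G
t=8: vr[B=4096/423] → run B
t=9: vr[B=5120/423] → run B
t=10: vr[B=2048/141] → run B
t=11: (idle)
t=12: (idle)
t=13: (idle)
t=14: (idle)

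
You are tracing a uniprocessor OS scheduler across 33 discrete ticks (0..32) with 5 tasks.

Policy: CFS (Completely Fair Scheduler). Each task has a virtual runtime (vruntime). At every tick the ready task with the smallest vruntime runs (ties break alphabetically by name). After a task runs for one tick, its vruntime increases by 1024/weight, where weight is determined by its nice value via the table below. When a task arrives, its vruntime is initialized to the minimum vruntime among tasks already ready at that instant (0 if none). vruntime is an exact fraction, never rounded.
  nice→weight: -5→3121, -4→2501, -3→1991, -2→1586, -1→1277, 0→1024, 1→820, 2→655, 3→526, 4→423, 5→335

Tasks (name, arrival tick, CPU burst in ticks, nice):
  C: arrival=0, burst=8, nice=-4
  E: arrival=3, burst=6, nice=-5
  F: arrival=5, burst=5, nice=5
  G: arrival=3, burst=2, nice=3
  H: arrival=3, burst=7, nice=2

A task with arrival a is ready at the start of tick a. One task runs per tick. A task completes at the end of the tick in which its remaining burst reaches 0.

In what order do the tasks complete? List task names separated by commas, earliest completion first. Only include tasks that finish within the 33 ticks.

t=0: vr[C=0] → run C
t=1: vr[C=1024/2501] → run C
t=2: vr[C=2048/2501] → run C
t=3: vr[C=3072/2501 E=3072/2501 G=3072/2501 H=3072/2501] → run C
t=4: vr[C=4096/2501 E=3072/2501 G=3072/2501 H=3072/2501] → run E
t=5: vr[C=4096/2501 E=12148736/7805621 F=3072/2501 G=3072/2501 H=3072/2501] → run F
t=6: vr[C=4096/2501 E=12148736/7805621 F=3590144/837835 G=3072/2501 H=3072/2501] → run G
t=7: vr[C=4096/2501 E=12148736/7805621 F=3590144/837835 G=2088448/657763 H=3072/2501] → run H
t=8: vr[C=4096/2501 E=12148736/7805621 F=3590144/837835 G=2088448/657763 H=4573184/1638155] → run E
t=9: vr[C=4096/2501 E=14709760/7805621 F=3590144/837835 G=2088448/657763 H=4573184/1638155] → run C
t=10: vr[C=5120/2501 E=14709760/7805621 F=3590144/837835 G=2088448/657763 H=4573184/1638155] → run E
t=11: vr[C=5120/2501 E=17270784/7805621 F=3590144/837835 G=2088448/657763 H=4573184/1638155] → run C
t=12: vr[C=6144/2501 E=17270784/7805621 F=3590144/837835 G=2088448/657763 H=4573184/1638155] → run E
t=13: vr[C=6144/2501 E=19831808/7805621 F=3590144/837835 G=2088448/657763 H=4573184/1638155] → run C
t=14: vr[C=7168/2501 E=19831808/7805621 F=3590144/837835 G=2088448/657763 H=4573184/1638155] → run E
t=15: vr[C=7168/2501 E=22392832/7805621 F=3590144/837835 G=2088448/657763 H=4573184/1638155] → run H
t=16: vr[C=7168/2501 E=22392832/7805621 F=3590144/837835 G=2088448/657763 H=7134208/1638155] → run C
t=17: vr[E=22392832/7805621 F=3590144/837835 G=2088448/657763 H=7134208/1638155] → run E
t=18: vr[F=3590144/837835 G=2088448/657763 H=7134208/1638155] → run G
t=19: vr[F=3590144/837835 H=7134208/1638155] → run F
t=20: vr[F=6151168/837835 H=7134208/1638155] → run H
t=21: vr[F=6151168/837835 H=9695232/1638155] → run H
t=22: vr[F=6151168/837835 H=12256256/1638155] → run F
t=23: vr[F=8712192/837835 H=12256256/1638155] → run H
t=24: vr[F=8712192/837835 H=2963456/327631] → run H
t=25: vr[F=8712192/837835 H=17378304/1638155] → run F
t=26: vr[F=11273216/837835 H=17378304/1638155] → run H
t=27: vr[F=11273216/837835] → run F
t=28: (idle)
t=29: (idle)
t=30: (idle)
t=31: (idle)
t=32: (idle)

completion order = C, E, G, H, F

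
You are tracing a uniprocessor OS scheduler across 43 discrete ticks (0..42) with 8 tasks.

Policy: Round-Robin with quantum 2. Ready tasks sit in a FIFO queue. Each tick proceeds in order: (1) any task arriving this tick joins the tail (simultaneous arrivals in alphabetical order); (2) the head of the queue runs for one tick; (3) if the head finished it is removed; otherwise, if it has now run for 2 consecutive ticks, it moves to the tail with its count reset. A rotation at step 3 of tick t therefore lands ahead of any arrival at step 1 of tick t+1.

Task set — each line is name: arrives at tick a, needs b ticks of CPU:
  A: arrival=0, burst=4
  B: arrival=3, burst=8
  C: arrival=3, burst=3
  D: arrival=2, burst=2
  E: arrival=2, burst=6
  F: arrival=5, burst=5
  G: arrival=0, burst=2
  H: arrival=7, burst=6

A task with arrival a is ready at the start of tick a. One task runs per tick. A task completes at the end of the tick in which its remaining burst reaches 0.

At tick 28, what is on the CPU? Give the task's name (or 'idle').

running at tick 28 = E

t=0: queue=[A,G] q_used=0 → run A
t=1: queue=[A,G] q_used=1 → run A
t=2: queue=[G,A,D,E] q_used=0 → run G
t=3: queue=[G,A,D,E,B,C] q_used=1 → run G
t=4: queue=[A,D,E,B,C] q_used=0 → run A
t=5: queue=[A,D,E,B,C,F] q_used=1 → run A
t=6: queue=[D,E,B,C,F] q_used=0 → run D
t=7: queue=[D,E,B,C,F,H] q_used=1 → run D
t=8: queue=[E,B,C,F,H] q_used=0 → run E
t=9: queue=[E,B,C,F,H] q_used=1 → run E
t=10: queue=[B,C,F,H,E] q_used=0 → run B
t=11: queue=[B,C,F,H,E] q_used=1 → run B
t=12: queue=[C,F,H,E,B] q_used=0 → run C
t=13: queue=[C,F,H,E,B] q_used=1 → run C
t=14: queue=[F,H,E,B,C] q_used=0 → run F
t=15: queue=[F,H,E,B,C] q_used=1 → run F
t=16: queue=[H,E,B,C,F] q_used=0 → run H
t=17: queue=[H,E,B,C,F] q_used=1 → run H
t=18: queue=[E,B,C,F,H] q_used=0 → run E
t=19: queue=[E,B,C,F,H] q_used=1 → run E
t=20: queue=[B,C,F,H,E] q_used=0 → run B
t=21: queue=[B,C,F,H,E] q_used=1 → run B
t=22: queue=[C,F,H,E,B] q_used=0 → run C
t=23: queue=[F,H,E,B] q_used=0 → run F
t=24: queue=[F,H,E,B] q_used=1 → run F
t=25: queue=[H,E,B,F] q_used=0 → run H
t=26: queue=[H,E,B,F] q_used=1 → run H
t=27: queue=[E,B,F,H] q_used=0 → run E
t=28: queue=[E,B,F,H] q_used=1 → run E
t=29: queue=[B,F,H] q_used=0 → run B
t=30: queue=[B,F,H] q_used=1 → run B
t=31: queue=[F,H,B] q_used=0 → run F
t=32: queue=[H,B] q_used=0 → run H
t=33: queue=[H,B] q_used=1 → run H
t=34: queue=[B] q_used=0 → run B
t=35: queue=[B] q_used=1 → run B
t=36: (idle)
t=37: (idle)
t=38: (idle)
t=39: (idle)
t=40: (idle)
t=41: (idle)
t=42: (idle)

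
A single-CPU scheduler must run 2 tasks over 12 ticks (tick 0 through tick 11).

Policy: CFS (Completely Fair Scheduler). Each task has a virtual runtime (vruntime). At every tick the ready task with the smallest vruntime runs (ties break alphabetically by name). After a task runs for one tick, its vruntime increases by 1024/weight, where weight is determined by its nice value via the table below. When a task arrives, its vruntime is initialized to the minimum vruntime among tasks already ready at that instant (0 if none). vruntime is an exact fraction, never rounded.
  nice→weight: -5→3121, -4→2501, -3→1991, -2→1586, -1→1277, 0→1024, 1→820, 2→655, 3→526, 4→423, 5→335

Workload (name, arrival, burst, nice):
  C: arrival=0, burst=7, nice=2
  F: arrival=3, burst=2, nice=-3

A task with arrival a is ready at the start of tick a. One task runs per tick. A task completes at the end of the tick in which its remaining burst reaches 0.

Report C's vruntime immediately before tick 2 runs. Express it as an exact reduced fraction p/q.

vruntime(C, start of tick 2) = 2048/655

t=0: vr[C=0] → run C
t=1: vr[C=1024/655] → run C
t=2: vr[C=2048/655] → run C
t=3: vr[C=3072/655 F=3072/655] → run C
t=4: vr[C=4096/655 F=3072/655] → run F
t=5: vr[C=4096/655 F=6787072/1304105] → run F
t=6: vr[C=4096/655] → run C
t=7: vr[C=1024/131] → run C
t=8: vr[C=6144/655] → run C
t=9: (idle)
t=10: (idle)
t=11: (idle)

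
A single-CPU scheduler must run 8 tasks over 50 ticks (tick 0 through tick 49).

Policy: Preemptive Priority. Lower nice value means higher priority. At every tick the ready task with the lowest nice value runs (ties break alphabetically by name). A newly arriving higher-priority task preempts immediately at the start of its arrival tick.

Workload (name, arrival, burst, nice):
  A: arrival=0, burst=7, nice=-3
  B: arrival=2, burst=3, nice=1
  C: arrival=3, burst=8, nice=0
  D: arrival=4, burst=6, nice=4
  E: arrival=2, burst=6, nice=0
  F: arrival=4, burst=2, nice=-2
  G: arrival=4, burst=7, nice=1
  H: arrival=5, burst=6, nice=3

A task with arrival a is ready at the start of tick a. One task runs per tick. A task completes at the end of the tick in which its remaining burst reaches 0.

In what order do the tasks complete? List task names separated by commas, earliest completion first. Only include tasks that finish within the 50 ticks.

completion order = A, F, C, E, B, G, H, D

t=0: ready={A} → run A
t=1: ready={A} → run A
t=2: ready={A,B,E} → run A
t=3: ready={A,B,C,E} → run A
t=4: ready={A,B,C,D,E,F,G} → run A
t=5: ready={A,B,C,D,E,F,G,H} → run A
t=6: ready={A,B,C,D,E,F,G,H} → run A
t=7: ready={B,C,D,E,F,G,H} → run F
t=8: ready={B,C,D,E,F,G,H} → run F
t=9: ready={B,C,D,E,G,H} → run C
t=10: ready={B,C,D,E,G,H} → run C
t=11: ready={B,C,D,E,G,H} → run C
t=12: ready={B,C,D,E,G,H} → run C
t=13: ready={B,C,D,E,G,H} → run C
t=14: ready={B,C,D,E,G,H} → run C
t=15: ready={B,C,D,E,G,H} → run C
t=16: ready={B,C,D,E,G,H} → run C
t=17: ready={B,D,E,G,H} → run E
t=18: ready={B,D,E,G,H} → run E
t=19: ready={B,D,E,G,H} → run E
t=20: ready={B,D,E,G,H} → run E
t=21: ready={B,D,E,G,H} → run E
t=22: ready={B,D,E,G,H} → run E
t=23: ready={B,D,G,H} → run B
t=24: ready={B,D,G,H} → run B
t=25: ready={B,D,G,H} → run B
t=26: ready={D,G,H} → run G
t=27: ready={D,G,H} → run G
t=28: ready={D,G,H} → run G
t=29: ready={D,G,H} → run G
t=30: ready={D,G,H} → run G
t=31: ready={D,G,H} → run G
t=32: ready={D,G,H} → run G
t=33: ready={D,H} → run H
t=34: ready={D,H} → run H
t=35: ready={D,H} → run H
t=36: ready={D,H} → run H
t=37: ready={D,H} → run H
t=38: ready={D,H} → run H
t=39: ready={D} → run D
t=40: ready={D} → run D
t=41: ready={D} → run D
t=42: ready={D} → run D
t=43: ready={D} → run D
t=44: ready={D} → run D
t=45: (idle)
t=46: (idle)
t=47: (idle)
t=48: (idle)
t=49: (idle)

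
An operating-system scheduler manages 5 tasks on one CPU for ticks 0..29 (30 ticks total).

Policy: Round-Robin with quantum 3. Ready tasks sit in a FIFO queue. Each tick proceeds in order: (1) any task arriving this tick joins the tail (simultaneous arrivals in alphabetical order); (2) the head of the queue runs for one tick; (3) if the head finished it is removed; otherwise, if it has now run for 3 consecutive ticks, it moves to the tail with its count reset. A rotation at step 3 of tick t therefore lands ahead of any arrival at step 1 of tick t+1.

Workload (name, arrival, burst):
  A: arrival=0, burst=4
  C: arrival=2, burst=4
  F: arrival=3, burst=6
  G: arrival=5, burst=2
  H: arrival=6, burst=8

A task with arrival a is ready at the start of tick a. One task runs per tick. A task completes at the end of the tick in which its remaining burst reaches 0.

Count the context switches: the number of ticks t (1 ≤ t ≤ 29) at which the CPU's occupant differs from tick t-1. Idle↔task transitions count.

context switches = 9

t=0: queue=[A] q_used=0 → run A
t=1: queue=[A] q_used=1 → run A
t=2: queue=[A,C] q_used=2 → run A
t=3: queue=[C,A,F] q_used=0 → run C
t=4: queue=[C,A,F] q_used=1 → run C
t=5: queue=[C,A,F,G] q_used=2 → run C
t=6: queue=[A,F,G,C,H] q_used=0 → run A
t=7: queue=[F,G,C,H] q_used=0 → run F
t=8: queue=[F,G,C,H] q_used=1 → run F
t=9: queue=[F,G,C,H] q_used=2 → run F
t=10: queue=[G,C,H,F] q_used=0 → run G
t=11: queue=[G,C,H,F] q_used=1 → run G
t=12: queue=[C,H,F] q_used=0 → run C
t=13: queue=[H,F] q_used=0 → run H
t=14: queue=[H,F] q_used=1 → run H
t=15: queue=[H,F] q_used=2 → run H
t=16: queue=[F,H] q_used=0 → run F
t=17: queue=[F,H] q_used=1 → run F
t=18: queue=[F,H] q_used=2 → run F
t=19: queue=[H] q_used=0 → run H
t=20: queue=[H] q_used=1 → run H
t=21: queue=[H] q_used=2 → run H
t=22: queue=[H] q_used=0 → run H
t=23: queue=[H] q_used=1 → run H
t=24: (idle)
t=25: (idle)
t=26: (idle)
t=27: (idle)
t=28: (idle)
t=29: (idle)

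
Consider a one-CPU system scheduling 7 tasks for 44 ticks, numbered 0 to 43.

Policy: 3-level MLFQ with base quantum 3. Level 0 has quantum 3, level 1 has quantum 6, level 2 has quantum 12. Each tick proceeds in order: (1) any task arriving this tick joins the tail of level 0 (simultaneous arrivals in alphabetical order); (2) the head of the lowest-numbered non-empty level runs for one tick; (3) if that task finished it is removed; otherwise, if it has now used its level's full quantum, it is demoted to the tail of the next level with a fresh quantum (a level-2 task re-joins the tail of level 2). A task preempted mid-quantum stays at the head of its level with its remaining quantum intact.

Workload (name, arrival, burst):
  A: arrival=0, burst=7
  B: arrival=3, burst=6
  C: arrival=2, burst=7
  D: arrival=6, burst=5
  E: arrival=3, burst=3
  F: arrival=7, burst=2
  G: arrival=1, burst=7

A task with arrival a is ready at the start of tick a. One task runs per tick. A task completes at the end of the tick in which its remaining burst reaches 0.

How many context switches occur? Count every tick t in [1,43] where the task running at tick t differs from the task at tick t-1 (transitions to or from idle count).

context switches = 12

t=0: L0/L1/L2 = A/-/- → run A
t=1: L0/L1/L2 = AG/-/- → run A
t=2: L0/L1/L2 = AGC/-/- → run A
t=3: L0/L1/L2 = GCBE/A/- → run G
t=4: L0/L1/L2 = GCBE/A/- → run G
t=5: L0/L1/L2 = GCBE/A/- → run G
t=6: L0/L1/L2 = CBED/AG/- → run C
t=7: L0/L1/L2 = CBEDF/AG/- → run C
t=8: L0/L1/L2 = CBEDF/AG/- → run C
t=9: L0/L1/L2 = BEDF/AGC/- → run B
t=10: L0/L1/L2 = BEDF/AGC/- → run B
t=11: L0/L1/L2 = BEDF/AGC/- → run B
t=12: L0/L1/L2 = EDF/AGCB/- → run E
t=13: L0/L1/L2 = EDF/AGCB/- → run E
t=14: L0/L1/L2 = EDF/AGCB/- → run E
t=15: L0/L1/L2 = DF/AGCB/- → run D
t=16: L0/L1/L2 = DF/AGCB/- → run D
t=17: L0/L1/L2 = DF/AGCB/- → run D
t=18: L0/L1/L2 = F/AGCBD/- → run F
t=19: L0/L1/L2 = F/AGCBD/- → run F
t=20: L0/L1/L2 = -/AGCBD/- → run A
t=21: L0/L1/L2 = -/AGCBD/- → run A
t=22: L0/L1/L2 = -/AGCBD/- → run A
t=23: L0/L1/L2 = -/AGCBD/- → run A
t=24: L0/L1/L2 = -/GCBD/- → run G
t=25: L0/L1/L2 = -/GCBD/- → run G
t=26: L0/L1/L2 = -/GCBD/- → run G
t=27: L0/L1/L2 = -/GCBD/- → run G
t=28: L0/L1/L2 = -/CBD/- → run C
t=29: L0/L1/L2 = -/CBD/- → run C
t=30: L0/L1/L2 = -/CBD/- → run C
t=31: L0/L1/L2 = -/CBD/- → run C
t=32: L0/L1/L2 = -/BD/- → run B
t=33: L0/L1/L2 = -/BD/- → run B
t=34: L0/L1/L2 = -/BD/- → run B
t=35: L0/L1/L2 = -/D/- → run D
t=36: L0/L1/L2 = -/D/- → run D
t=37: (idle)
t=38: (idle)
t=39: (idle)
t=40: (idle)
t=41: (idle)
t=42: (idle)
t=43: (idle)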